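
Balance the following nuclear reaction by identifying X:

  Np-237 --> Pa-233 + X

Conserve mass number: 237 = 233 + A, so A = 4.
Conserve atomic number: 93 = 91 + Z, so Z = 2.
A = 4 and Z = 2 is He-4 — an alpha particle.

alpha particle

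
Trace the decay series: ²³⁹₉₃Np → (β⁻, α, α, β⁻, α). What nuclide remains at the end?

Ac-227

Start: (A, Z) = (239, 93).
After β⁻: (239, 94).
After α: (235, 92).
After α: (231, 90).
After β⁻: (231, 91).
After α: (227, 89).
Z = 89 is actinium.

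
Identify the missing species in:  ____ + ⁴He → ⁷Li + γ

Conserve mass number: A + 4 = 7 + 0, so A = 3.
Conserve atomic number: Z + 2 = 3 + 0, so Z = 1.
A = 3 and Z = 1 is ³H — a triton.

triton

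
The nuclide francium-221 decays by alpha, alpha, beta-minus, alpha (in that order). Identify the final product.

Start: (A, Z) = (221, 87).
After α: (217, 85).
After α: (213, 83).
After β⁻: (213, 84).
After α: (209, 82).
Z = 82 is lead.

Pb-209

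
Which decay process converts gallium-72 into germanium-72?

ΔA = 72 − 72 = 0; ΔZ = 32 − 31 = +1.
A is unchanged and Z rises by 1 — a neutron has become a proton (β⁻ decay).

beta-minus decay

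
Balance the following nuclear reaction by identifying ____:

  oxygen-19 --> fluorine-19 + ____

Conserve mass number: 19 = 19 + A, so A = 0.
Conserve atomic number: 8 = 9 + Z, so Z = -1.
A = 0 and Z = -1 is e⁻ — a beta-minus particle.

beta-minus particle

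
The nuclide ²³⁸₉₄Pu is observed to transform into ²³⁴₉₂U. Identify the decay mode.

ΔA = 234 − 238 = -4; ΔZ = 92 − 94 = -2.
A drops by 4 and Z drops by 2 — the signature of alpha emission.

alpha decay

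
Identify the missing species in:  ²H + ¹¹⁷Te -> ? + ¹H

Conserve mass number: 2 + 117 = A + 1, so A = 118.
Conserve atomic number: 1 + 52 = Z + 1, so Z = 52.
Z = 52 is tellurium, so the species is ¹¹⁸Te.

Te-118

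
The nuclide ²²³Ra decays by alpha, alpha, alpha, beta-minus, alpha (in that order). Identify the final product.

Tl-207

Start: (A, Z) = (223, 88).
After α: (219, 86).
After α: (215, 84).
After α: (211, 82).
After β⁻: (211, 83).
After α: (207, 81).
Z = 81 is thallium.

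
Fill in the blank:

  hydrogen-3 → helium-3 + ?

beta-minus particle

Conserve mass number: 3 = 3 + A, so A = 0.
Conserve atomic number: 1 = 2 + Z, so Z = -1.
A = 0 and Z = -1 is e⁻ — a beta-minus particle.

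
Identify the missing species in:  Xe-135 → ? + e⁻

Cs-135

Conserve mass number: 135 = A + 0, so A = 135.
Conserve atomic number: 54 = Z − 1, so Z = 55.
Z = 55 is caesium, so the species is Cs-135.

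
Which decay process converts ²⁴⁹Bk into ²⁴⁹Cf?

beta-minus decay

ΔA = 249 − 249 = 0; ΔZ = 98 − 97 = +1.
A is unchanged and Z rises by 1 — a neutron has become a proton (β⁻ decay).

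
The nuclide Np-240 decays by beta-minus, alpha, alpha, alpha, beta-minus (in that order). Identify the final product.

Start: (A, Z) = (240, 93).
After β⁻: (240, 94).
After α: (236, 92).
After α: (232, 90).
After α: (228, 88).
After β⁻: (228, 89).
Z = 89 is actinium.

Ac-228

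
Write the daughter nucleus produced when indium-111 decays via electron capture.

Electron capture: mass number changes by +0, atomic number by -1.
A: 111 = 111; Z: 49 − 1 = 48.
Z = 48 is cadmium, so the daughter is cadmium-111.

Cd-111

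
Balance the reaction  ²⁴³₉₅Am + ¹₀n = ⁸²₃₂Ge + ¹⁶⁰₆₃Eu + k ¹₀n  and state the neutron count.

Conserve mass number: 244 = 82 + 160 + k, so k = 244 − 242 = 2.
Check atomic number: 95 = 32 + 63 + 0 = 95. ✓

2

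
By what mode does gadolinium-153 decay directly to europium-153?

ΔA = 153 − 153 = 0; ΔZ = 63 − 64 = -1.
A is unchanged and Z drops by 1 — a proton has become a neutron (β⁺ emission or electron capture).

beta-plus decay or electron capture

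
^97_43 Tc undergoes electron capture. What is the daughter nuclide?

Mo-97

Electron capture: mass number changes by +0, atomic number by -1.
A: 97 = 97; Z: 43 − 1 = 42.
Z = 42 is molybdenum, so the daughter is ^97_42 Mo.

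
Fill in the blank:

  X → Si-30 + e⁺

P-30

Conserve mass number: A = 30 + 0, so A = 30.
Conserve atomic number: Z = 14 + 1, so Z = 15.
Z = 15 is phosphorus, so the species is P-30.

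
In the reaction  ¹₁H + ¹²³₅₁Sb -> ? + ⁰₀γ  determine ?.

Te-124

Conserve mass number: 1 + 123 = A + 0, so A = 124.
Conserve atomic number: 1 + 51 = Z + 0, so Z = 52.
Z = 52 is tellurium, so the species is ¹²⁴₅₂Te.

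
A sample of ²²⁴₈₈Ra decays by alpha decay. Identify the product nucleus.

Alpha decay: mass number changes by -4, atomic number by -2.
A: 224 − 4 = 220; Z: 88 − 2 = 86.
Z = 86 is radon, so the daughter is ²²⁰₈₆Rn.

Rn-220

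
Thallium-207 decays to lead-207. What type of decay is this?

beta-minus decay

ΔA = 207 − 207 = 0; ΔZ = 82 − 81 = +1.
A is unchanged and Z rises by 1 — a neutron has become a proton (β⁻ decay).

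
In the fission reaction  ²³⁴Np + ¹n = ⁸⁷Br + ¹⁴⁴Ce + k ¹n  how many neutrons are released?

4

Conserve mass number: 235 = 87 + 144 + k, so k = 235 − 231 = 4.
Check atomic number: 93 = 35 + 58 + 0 = 93. ✓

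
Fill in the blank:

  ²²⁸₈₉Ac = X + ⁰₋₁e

Th-228

Conserve mass number: 228 = A + 0, so A = 228.
Conserve atomic number: 89 = Z − 1, so Z = 90.
Z = 90 is thorium, so the species is ²²⁸₉₀Th.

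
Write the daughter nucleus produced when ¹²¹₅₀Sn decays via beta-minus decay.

Sb-121

Beta-minus decay: mass number changes by +0, atomic number by +1.
A: 121 = 121; Z: 50 + 1 = 51.
Z = 51 is antimony, so the daughter is ¹²¹₅₁Sb.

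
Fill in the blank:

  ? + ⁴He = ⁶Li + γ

deuteron

Conserve mass number: A + 4 = 6 + 0, so A = 2.
Conserve atomic number: Z + 2 = 3 + 0, so Z = 1.
A = 2 and Z = 1 is ²H — a deuteron.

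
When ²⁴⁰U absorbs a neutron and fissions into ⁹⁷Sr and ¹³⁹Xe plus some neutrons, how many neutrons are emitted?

Conserve mass number: 241 = 97 + 139 + k, so k = 241 − 236 = 5.
Check atomic number: 92 = 38 + 54 + 0 = 92. ✓

5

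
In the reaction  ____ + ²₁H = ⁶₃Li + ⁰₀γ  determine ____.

alpha particle

Conserve mass number: A + 2 = 6 + 0, so A = 4.
Conserve atomic number: Z + 1 = 3 + 0, so Z = 2.
A = 4 and Z = 2 is ⁴₂He — an alpha particle.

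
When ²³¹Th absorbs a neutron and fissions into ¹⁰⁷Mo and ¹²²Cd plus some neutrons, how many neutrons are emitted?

3

Conserve mass number: 232 = 107 + 122 + k, so k = 232 − 229 = 3.
Check atomic number: 90 = 42 + 48 + 0 = 90. ✓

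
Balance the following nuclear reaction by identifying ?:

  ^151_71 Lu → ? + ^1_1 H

Conserve mass number: 151 = A + 1, so A = 150.
Conserve atomic number: 71 = Z + 1, so Z = 70.
Z = 70 is ytterbium, so the species is ^150_70 Yb.

Yb-150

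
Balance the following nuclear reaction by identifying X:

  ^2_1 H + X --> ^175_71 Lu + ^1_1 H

Conserve mass number: 2 + A = 175 + 1, so A = 174.
Conserve atomic number: 1 + Z = 71 + 1, so Z = 71.
Z = 71 is lutetium, so the species is ^174_71 Lu.

Lu-174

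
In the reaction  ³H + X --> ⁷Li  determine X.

Conserve mass number: 3 + A = 7, so A = 4.
Conserve atomic number: 1 + Z = 3, so Z = 2.
A = 4 and Z = 2 is ⁴He — an alpha particle.

alpha particle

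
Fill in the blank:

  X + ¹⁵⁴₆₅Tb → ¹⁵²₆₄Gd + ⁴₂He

deuteron

Conserve mass number: A + 154 = 152 + 4, so A = 2.
Conserve atomic number: Z + 65 = 64 + 2, so Z = 1.
A = 2 and Z = 1 is ²₁H — a deuteron.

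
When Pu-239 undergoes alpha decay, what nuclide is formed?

Alpha decay: mass number changes by -4, atomic number by -2.
A: 239 − 4 = 235; Z: 94 − 2 = 92.
Z = 92 is uranium, so the daughter is U-235.

U-235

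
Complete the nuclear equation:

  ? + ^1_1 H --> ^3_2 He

Conserve mass number: A + 1 = 3, so A = 2.
Conserve atomic number: Z + 1 = 2, so Z = 1.
A = 2 and Z = 1 is ^2_1 H — a deuteron.

deuteron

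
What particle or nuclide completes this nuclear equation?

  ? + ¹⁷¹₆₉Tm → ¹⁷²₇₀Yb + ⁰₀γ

Conserve mass number: A + 171 = 172 + 0, so A = 1.
Conserve atomic number: Z + 69 = 70 + 0, so Z = 1.
A = 1 and Z = 1 is ¹₁H — a proton.

proton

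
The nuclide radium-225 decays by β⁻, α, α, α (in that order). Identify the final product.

Start: (A, Z) = (225, 88).
After β⁻: (225, 89).
After α: (221, 87).
After α: (217, 85).
After α: (213, 83).
Z = 83 is bismuth.

Bi-213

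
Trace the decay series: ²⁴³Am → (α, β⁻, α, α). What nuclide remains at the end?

Th-231

Start: (A, Z) = (243, 95).
After α: (239, 93).
After β⁻: (239, 94).
After α: (235, 92).
After α: (231, 90).
Z = 90 is thorium.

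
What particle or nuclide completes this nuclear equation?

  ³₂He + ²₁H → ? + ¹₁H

He-4

Conserve mass number: 3 + 2 = A + 1, so A = 4.
Conserve atomic number: 2 + 1 = Z + 1, so Z = 2.
A = 4 and Z = 2 is ⁴₂He — an alpha particle.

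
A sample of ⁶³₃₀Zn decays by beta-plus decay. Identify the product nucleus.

Cu-63

Beta-plus decay: mass number changes by +0, atomic number by -1.
A: 63 = 63; Z: 30 − 1 = 29.
Z = 29 is copper, so the daughter is ⁶³₂₉Cu.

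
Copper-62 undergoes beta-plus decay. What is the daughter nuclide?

Ni-62

Beta-plus decay: mass number changes by +0, atomic number by -1.
A: 62 = 62; Z: 29 − 1 = 28.
Z = 28 is nickel, so the daughter is nickel-62.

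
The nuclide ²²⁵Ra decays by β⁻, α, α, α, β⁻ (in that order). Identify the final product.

Start: (A, Z) = (225, 88).
After β⁻: (225, 89).
After α: (221, 87).
After α: (217, 85).
After α: (213, 83).
After β⁻: (213, 84).
Z = 84 is polonium.

Po-213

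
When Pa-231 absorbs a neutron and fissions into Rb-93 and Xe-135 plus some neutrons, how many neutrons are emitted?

4

Conserve mass number: 232 = 93 + 135 + k, so k = 232 − 228 = 4.
Check atomic number: 91 = 37 + 54 + 0 = 91. ✓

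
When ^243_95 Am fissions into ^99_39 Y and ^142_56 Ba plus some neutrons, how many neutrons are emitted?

Conserve mass number: 243 = 99 + 142 + k, so k = 243 − 241 = 2.
Check atomic number: 95 = 39 + 56 + 0 = 95. ✓

2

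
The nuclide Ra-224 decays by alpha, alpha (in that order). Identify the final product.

Po-216

Start: (A, Z) = (224, 88).
After α: (220, 86).
After α: (216, 84).
Z = 84 is polonium.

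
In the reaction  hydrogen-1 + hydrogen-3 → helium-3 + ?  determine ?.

Conserve mass number: 1 + 3 = 3 + A, so A = 1.
Conserve atomic number: 1 + 1 = 2 + Z, so Z = 0.
A = 1 and Z = 0 is neutron — a neutron.

neutron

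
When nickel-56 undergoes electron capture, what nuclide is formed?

Co-56

Electron capture: mass number changes by +0, atomic number by -1.
A: 56 = 56; Z: 28 − 1 = 27.
Z = 27 is cobalt, so the daughter is cobalt-56.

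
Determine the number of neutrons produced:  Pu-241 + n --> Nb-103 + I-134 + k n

5

Conserve mass number: 242 = 103 + 134 + k, so k = 242 − 237 = 5.
Check atomic number: 94 = 41 + 53 + 0 = 94. ✓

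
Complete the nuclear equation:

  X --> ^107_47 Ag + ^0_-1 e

Conserve mass number: A = 107 + 0, so A = 107.
Conserve atomic number: Z = 47 − 1, so Z = 46.
Z = 46 is palladium, so the species is ^107_46 Pd.

Pd-107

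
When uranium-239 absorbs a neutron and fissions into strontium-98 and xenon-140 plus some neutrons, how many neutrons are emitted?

2

Conserve mass number: 240 = 98 + 140 + k, so k = 240 − 238 = 2.
Check atomic number: 92 = 38 + 54 + 0 = 92. ✓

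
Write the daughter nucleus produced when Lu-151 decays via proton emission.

Proton emission: mass number changes by -1, atomic number by -1.
A: 151 − 1 = 150; Z: 71 − 1 = 70.
Z = 70 is ytterbium, so the daughter is Yb-150.

Yb-150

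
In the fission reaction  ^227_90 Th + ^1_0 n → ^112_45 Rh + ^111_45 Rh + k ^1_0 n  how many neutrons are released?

5

Conserve mass number: 228 = 112 + 111 + k, so k = 228 − 223 = 5.
Check atomic number: 90 = 45 + 45 + 0 = 90. ✓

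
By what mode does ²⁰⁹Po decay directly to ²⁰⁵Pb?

alpha decay

ΔA = 205 − 209 = -4; ΔZ = 82 − 84 = -2.
A drops by 4 and Z drops by 2 — the signature of alpha emission.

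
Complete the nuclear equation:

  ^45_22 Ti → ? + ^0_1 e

Conserve mass number: 45 = A + 0, so A = 45.
Conserve atomic number: 22 = Z + 1, so Z = 21.
Z = 21 is scandium, so the species is ^45_21 Sc.

Sc-45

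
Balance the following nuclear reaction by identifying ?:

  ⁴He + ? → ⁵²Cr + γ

Ti-48

Conserve mass number: 4 + A = 52 + 0, so A = 48.
Conserve atomic number: 2 + Z = 24 + 0, so Z = 22.
Z = 22 is titanium, so the species is ⁴⁸Ti.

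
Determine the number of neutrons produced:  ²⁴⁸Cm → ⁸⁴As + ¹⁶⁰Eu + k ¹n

Conserve mass number: 248 = 84 + 160 + k, so k = 248 − 244 = 4.
Check atomic number: 96 = 33 + 63 + 0 = 96. ✓

4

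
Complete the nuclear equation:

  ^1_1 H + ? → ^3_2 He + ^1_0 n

Conserve mass number: 1 + A = 3 + 1, so A = 3.
Conserve atomic number: 1 + Z = 2 + 0, so Z = 1.
A = 3 and Z = 1 is ^3_1 H — a triton.

triton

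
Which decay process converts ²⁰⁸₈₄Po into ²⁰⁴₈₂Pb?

alpha decay

ΔA = 204 − 208 = -4; ΔZ = 82 − 84 = -2.
A drops by 4 and Z drops by 2 — the signature of alpha emission.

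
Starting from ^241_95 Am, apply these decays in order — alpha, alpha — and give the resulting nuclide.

Pa-233

Start: (A, Z) = (241, 95).
After α: (237, 93).
After α: (233, 91).
Z = 91 is protactinium.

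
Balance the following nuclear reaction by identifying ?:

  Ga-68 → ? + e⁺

Zn-68

Conserve mass number: 68 = A + 0, so A = 68.
Conserve atomic number: 31 = Z + 1, so Z = 30.
Z = 30 is zinc, so the species is Zn-68.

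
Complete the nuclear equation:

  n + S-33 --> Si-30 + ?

alpha particle

Conserve mass number: 1 + 33 = 30 + A, so A = 4.
Conserve atomic number: 0 + 16 = 14 + Z, so Z = 2.
A = 4 and Z = 2 is He-4 — an alpha particle.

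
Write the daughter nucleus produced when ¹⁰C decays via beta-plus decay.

Beta-plus decay: mass number changes by +0, atomic number by -1.
A: 10 = 10; Z: 6 − 1 = 5.
Z = 5 is boron, so the daughter is ¹⁰B.

B-10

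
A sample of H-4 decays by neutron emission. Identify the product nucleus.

H-3

Neutron emission: mass number changes by -1, atomic number by +0.
A: 4 − 1 = 3; Z: 1 = 1.
Z = 1 is hydrogen, so the daughter is H-3.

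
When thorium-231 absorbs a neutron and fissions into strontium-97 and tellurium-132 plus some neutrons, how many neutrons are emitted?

3

Conserve mass number: 232 = 97 + 132 + k, so k = 232 − 229 = 3.
Check atomic number: 90 = 38 + 52 + 0 = 90. ✓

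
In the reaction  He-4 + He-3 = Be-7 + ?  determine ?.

gamma ray

Conserve mass number: 4 + 3 = 7 + A, so A = 0.
Conserve atomic number: 2 + 2 = 4 + Z, so Z = 0.
A = 0 and Z = 0 is γ — a gamma ray.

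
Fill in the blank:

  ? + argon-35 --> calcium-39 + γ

alpha particle

Conserve mass number: A + 35 = 39 + 0, so A = 4.
Conserve atomic number: Z + 18 = 20 + 0, so Z = 2.
A = 4 and Z = 2 is helium-4 — an alpha particle.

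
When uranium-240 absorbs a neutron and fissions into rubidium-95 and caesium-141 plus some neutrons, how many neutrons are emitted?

5

Conserve mass number: 241 = 95 + 141 + k, so k = 241 − 236 = 5.
Check atomic number: 92 = 37 + 55 + 0 = 92. ✓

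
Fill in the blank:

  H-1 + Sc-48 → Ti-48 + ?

neutron

Conserve mass number: 1 + 48 = 48 + A, so A = 1.
Conserve atomic number: 1 + 21 = 22 + Z, so Z = 0.
A = 1 and Z = 0 is n — a neutron.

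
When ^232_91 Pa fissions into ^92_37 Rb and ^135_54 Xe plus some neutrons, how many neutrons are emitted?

5

Conserve mass number: 232 = 92 + 135 + k, so k = 232 − 227 = 5.
Check atomic number: 91 = 37 + 54 + 0 = 91. ✓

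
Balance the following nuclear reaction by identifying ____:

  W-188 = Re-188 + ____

Conserve mass number: 188 = 188 + A, so A = 0.
Conserve atomic number: 74 = 75 + Z, so Z = -1.
A = 0 and Z = -1 is e⁻ — a beta-minus particle.

beta-minus particle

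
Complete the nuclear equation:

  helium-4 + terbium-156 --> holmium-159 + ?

neutron

Conserve mass number: 4 + 156 = 159 + A, so A = 1.
Conserve atomic number: 2 + 65 = 67 + Z, so Z = 0.
A = 1 and Z = 0 is neutron — a neutron.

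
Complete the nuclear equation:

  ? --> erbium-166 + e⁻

Ho-166

Conserve mass number: A = 166 + 0, so A = 166.
Conserve atomic number: Z = 68 − 1, so Z = 67.
Z = 67 is holmium, so the species is holmium-166.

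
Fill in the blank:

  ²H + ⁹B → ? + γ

Conserve mass number: 2 + 9 = A + 0, so A = 11.
Conserve atomic number: 1 + 5 = Z + 0, so Z = 6.
Z = 6 is carbon, so the species is ¹¹C.

C-11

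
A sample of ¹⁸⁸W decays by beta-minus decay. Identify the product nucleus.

Re-188

Beta-minus decay: mass number changes by +0, atomic number by +1.
A: 188 = 188; Z: 74 + 1 = 75.
Z = 75 is rhenium, so the daughter is ¹⁸⁸Re.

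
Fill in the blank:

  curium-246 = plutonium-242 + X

Conserve mass number: 246 = 242 + A, so A = 4.
Conserve atomic number: 96 = 94 + Z, so Z = 2.
A = 4 and Z = 2 is helium-4 — an alpha particle.

alpha particle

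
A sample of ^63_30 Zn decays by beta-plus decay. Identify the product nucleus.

Beta-plus decay: mass number changes by +0, atomic number by -1.
A: 63 = 63; Z: 30 − 1 = 29.
Z = 29 is copper, so the daughter is ^63_29 Cu.

Cu-63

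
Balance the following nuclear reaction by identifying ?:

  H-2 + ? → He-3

Conserve mass number: 2 + A = 3, so A = 1.
Conserve atomic number: 1 + Z = 2, so Z = 1.
A = 1 and Z = 1 is H-1 — a proton.

proton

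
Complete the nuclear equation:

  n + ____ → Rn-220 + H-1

Conserve mass number: 1 + A = 220 + 1, so A = 220.
Conserve atomic number: 0 + Z = 86 + 1, so Z = 87.
Z = 87 is francium, so the species is Fr-220.

Fr-220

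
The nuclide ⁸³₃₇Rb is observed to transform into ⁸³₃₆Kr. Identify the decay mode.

ΔA = 83 − 83 = 0; ΔZ = 36 − 37 = -1.
A is unchanged and Z drops by 1 — a proton has become a neutron (β⁺ emission or electron capture).

beta-plus decay or electron capture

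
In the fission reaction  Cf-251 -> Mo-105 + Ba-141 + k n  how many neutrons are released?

Conserve mass number: 251 = 105 + 141 + k, so k = 251 − 246 = 5.
Check atomic number: 98 = 42 + 56 + 0 = 98. ✓

5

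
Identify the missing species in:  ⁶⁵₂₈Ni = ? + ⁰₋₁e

Conserve mass number: 65 = A + 0, so A = 65.
Conserve atomic number: 28 = Z − 1, so Z = 29.
Z = 29 is copper, so the species is ⁶⁵₂₉Cu.

Cu-65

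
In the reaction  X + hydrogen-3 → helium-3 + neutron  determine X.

Conserve mass number: A + 3 = 3 + 1, so A = 1.
Conserve atomic number: Z + 1 = 2 + 0, so Z = 1.
A = 1 and Z = 1 is hydrogen-1 — a proton.

proton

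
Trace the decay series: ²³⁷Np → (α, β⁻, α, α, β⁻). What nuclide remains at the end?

Ac-225

Start: (A, Z) = (237, 93).
After α: (233, 91).
After β⁻: (233, 92).
After α: (229, 90).
After α: (225, 88).
After β⁻: (225, 89).
Z = 89 is actinium.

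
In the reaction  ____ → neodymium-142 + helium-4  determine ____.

Sm-146

Conserve mass number: A = 142 + 4, so A = 146.
Conserve atomic number: Z = 60 + 2, so Z = 62.
Z = 62 is samarium, so the species is samarium-146.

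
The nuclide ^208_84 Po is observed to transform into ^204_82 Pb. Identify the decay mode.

alpha decay

ΔA = 204 − 208 = -4; ΔZ = 82 − 84 = -2.
A drops by 4 and Z drops by 2 — the signature of alpha emission.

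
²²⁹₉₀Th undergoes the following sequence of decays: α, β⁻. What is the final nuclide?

Ac-225

Start: (A, Z) = (229, 90).
After α: (225, 88).
After β⁻: (225, 89).
Z = 89 is actinium.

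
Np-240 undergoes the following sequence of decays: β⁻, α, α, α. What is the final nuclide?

Ra-228

Start: (A, Z) = (240, 93).
After β⁻: (240, 94).
After α: (236, 92).
After α: (232, 90).
After α: (228, 88).
Z = 88 is radium.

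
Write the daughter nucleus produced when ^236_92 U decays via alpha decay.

Alpha decay: mass number changes by -4, atomic number by -2.
A: 236 − 4 = 232; Z: 92 − 2 = 90.
Z = 90 is thorium, so the daughter is ^232_90 Th.

Th-232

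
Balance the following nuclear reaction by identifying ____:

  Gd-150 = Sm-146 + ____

Conserve mass number: 150 = 146 + A, so A = 4.
Conserve atomic number: 64 = 62 + Z, so Z = 2.
A = 4 and Z = 2 is He-4 — an alpha particle.

alpha particle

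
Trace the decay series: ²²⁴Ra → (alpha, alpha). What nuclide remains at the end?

Po-216

Start: (A, Z) = (224, 88).
After α: (220, 86).
After α: (216, 84).
Z = 84 is polonium.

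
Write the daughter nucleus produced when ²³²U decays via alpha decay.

Alpha decay: mass number changes by -4, atomic number by -2.
A: 232 − 4 = 228; Z: 92 − 2 = 90.
Z = 90 is thorium, so the daughter is ²²⁸Th.

Th-228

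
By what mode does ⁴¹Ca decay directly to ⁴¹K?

beta-plus decay or electron capture

ΔA = 41 − 41 = 0; ΔZ = 19 − 20 = -1.
A is unchanged and Z drops by 1 — a proton has become a neutron (β⁺ emission or electron capture).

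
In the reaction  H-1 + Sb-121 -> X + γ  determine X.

Conserve mass number: 1 + 121 = A + 0, so A = 122.
Conserve atomic number: 1 + 51 = Z + 0, so Z = 52.
Z = 52 is tellurium, so the species is Te-122.

Te-122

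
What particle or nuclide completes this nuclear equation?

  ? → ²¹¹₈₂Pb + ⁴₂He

Conserve mass number: A = 211 + 4, so A = 215.
Conserve atomic number: Z = 82 + 2, so Z = 84.
Z = 84 is polonium, so the species is ²¹⁵₈₄Po.

Po-215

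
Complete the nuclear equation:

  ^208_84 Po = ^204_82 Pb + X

alpha particle

Conserve mass number: 208 = 204 + A, so A = 4.
Conserve atomic number: 84 = 82 + Z, so Z = 2.
A = 4 and Z = 2 is ^4_2 He — an alpha particle.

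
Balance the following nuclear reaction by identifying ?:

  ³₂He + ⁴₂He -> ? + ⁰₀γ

Conserve mass number: 3 + 4 = A + 0, so A = 7.
Conserve atomic number: 2 + 2 = Z + 0, so Z = 4.
Z = 4 is beryllium, so the species is ⁷₄Be.

Be-7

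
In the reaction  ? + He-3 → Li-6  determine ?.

triton

Conserve mass number: A + 3 = 6, so A = 3.
Conserve atomic number: Z + 2 = 3, so Z = 1.
A = 3 and Z = 1 is H-3 — a triton.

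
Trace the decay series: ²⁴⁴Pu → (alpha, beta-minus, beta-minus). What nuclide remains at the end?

Start: (A, Z) = (244, 94).
After α: (240, 92).
After β⁻: (240, 93).
After β⁻: (240, 94).
Z = 94 is plutonium.

Pu-240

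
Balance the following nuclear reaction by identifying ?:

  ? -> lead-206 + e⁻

Conserve mass number: A = 206 + 0, so A = 206.
Conserve atomic number: Z = 82 − 1, so Z = 81.
Z = 81 is thallium, so the species is thallium-206.

Tl-206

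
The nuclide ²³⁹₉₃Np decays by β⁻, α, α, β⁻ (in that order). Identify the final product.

Start: (A, Z) = (239, 93).
After β⁻: (239, 94).
After α: (235, 92).
After α: (231, 90).
After β⁻: (231, 91).
Z = 91 is protactinium.

Pa-231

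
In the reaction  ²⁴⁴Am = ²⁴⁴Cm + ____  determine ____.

Conserve mass number: 244 = 244 + A, so A = 0.
Conserve atomic number: 95 = 96 + Z, so Z = -1.
A = 0 and Z = -1 is e⁻ — a beta-minus particle.

beta-minus particle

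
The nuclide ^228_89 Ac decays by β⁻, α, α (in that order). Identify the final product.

Rn-220

Start: (A, Z) = (228, 89).
After β⁻: (228, 90).
After α: (224, 88).
After α: (220, 86).
Z = 86 is radon.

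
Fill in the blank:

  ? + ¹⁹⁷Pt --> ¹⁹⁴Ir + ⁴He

Conserve mass number: A + 197 = 194 + 4, so A = 1.
Conserve atomic number: Z + 78 = 77 + 2, so Z = 1.
A = 1 and Z = 1 is ¹H — a proton.

proton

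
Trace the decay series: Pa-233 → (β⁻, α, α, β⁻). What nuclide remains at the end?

Start: (A, Z) = (233, 91).
After β⁻: (233, 92).
After α: (229, 90).
After α: (225, 88).
After β⁻: (225, 89).
Z = 89 is actinium.

Ac-225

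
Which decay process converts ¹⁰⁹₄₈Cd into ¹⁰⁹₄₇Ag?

ΔA = 109 − 109 = 0; ΔZ = 47 − 48 = -1.
A is unchanged and Z drops by 1 — a proton has become a neutron (β⁺ emission or electron capture).

beta-plus decay or electron capture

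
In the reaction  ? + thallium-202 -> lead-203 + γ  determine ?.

proton

Conserve mass number: A + 202 = 203 + 0, so A = 1.
Conserve atomic number: Z + 81 = 82 + 0, so Z = 1.
A = 1 and Z = 1 is hydrogen-1 — a proton.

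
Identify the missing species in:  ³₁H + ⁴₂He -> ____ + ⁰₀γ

Conserve mass number: 3 + 4 = A + 0, so A = 7.
Conserve atomic number: 1 + 2 = Z + 0, so Z = 3.
Z = 3 is lithium, so the species is ⁷₃Li.

Li-7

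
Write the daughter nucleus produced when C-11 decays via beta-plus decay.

B-11

Beta-plus decay: mass number changes by +0, atomic number by -1.
A: 11 = 11; Z: 6 − 1 = 5.
Z = 5 is boron, so the daughter is B-11.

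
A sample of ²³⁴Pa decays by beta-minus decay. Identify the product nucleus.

Beta-minus decay: mass number changes by +0, atomic number by +1.
A: 234 = 234; Z: 91 + 1 = 92.
Z = 92 is uranium, so the daughter is ²³⁴U.

U-234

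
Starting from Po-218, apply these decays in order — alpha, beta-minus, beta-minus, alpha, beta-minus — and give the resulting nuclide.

Start: (A, Z) = (218, 84).
After α: (214, 82).
After β⁻: (214, 83).
After β⁻: (214, 84).
After α: (210, 82).
After β⁻: (210, 83).
Z = 83 is bismuth.

Bi-210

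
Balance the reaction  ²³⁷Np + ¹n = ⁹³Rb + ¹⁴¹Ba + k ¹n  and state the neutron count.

Conserve mass number: 238 = 93 + 141 + k, so k = 238 − 234 = 4.
Check atomic number: 93 = 37 + 56 + 0 = 93. ✓

4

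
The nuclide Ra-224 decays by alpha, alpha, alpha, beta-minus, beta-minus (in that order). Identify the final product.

Start: (A, Z) = (224, 88).
After α: (220, 86).
After α: (216, 84).
After α: (212, 82).
After β⁻: (212, 83).
After β⁻: (212, 84).
Z = 84 is polonium.

Po-212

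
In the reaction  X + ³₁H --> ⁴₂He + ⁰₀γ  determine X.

Conserve mass number: A + 3 = 4 + 0, so A = 1.
Conserve atomic number: Z + 1 = 2 + 0, so Z = 1.
A = 1 and Z = 1 is ¹₁H — a proton.

proton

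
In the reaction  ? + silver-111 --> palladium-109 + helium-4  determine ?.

deuteron

Conserve mass number: A + 111 = 109 + 4, so A = 2.
Conserve atomic number: Z + 47 = 46 + 2, so Z = 1.
A = 2 and Z = 1 is hydrogen-2 — a deuteron.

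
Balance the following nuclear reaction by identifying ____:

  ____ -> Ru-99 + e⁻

Tc-99

Conserve mass number: A = 99 + 0, so A = 99.
Conserve atomic number: Z = 44 − 1, so Z = 43.
Z = 43 is technetium, so the species is Tc-99.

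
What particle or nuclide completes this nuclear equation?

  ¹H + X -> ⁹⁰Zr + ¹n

Y-90

Conserve mass number: 1 + A = 90 + 1, so A = 90.
Conserve atomic number: 1 + Z = 40 + 0, so Z = 39.
Z = 39 is yttrium, so the species is ⁹⁰Y.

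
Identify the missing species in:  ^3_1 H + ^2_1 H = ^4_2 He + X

Conserve mass number: 3 + 2 = 4 + A, so A = 1.
Conserve atomic number: 1 + 1 = 2 + Z, so Z = 0.
A = 1 and Z = 0 is ^1_0 n — a neutron.

neutron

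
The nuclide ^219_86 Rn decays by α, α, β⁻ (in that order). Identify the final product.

Bi-211

Start: (A, Z) = (219, 86).
After α: (215, 84).
After α: (211, 82).
After β⁻: (211, 83).
Z = 83 is bismuth.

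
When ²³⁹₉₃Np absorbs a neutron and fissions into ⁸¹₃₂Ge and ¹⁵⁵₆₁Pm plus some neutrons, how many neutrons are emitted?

4

Conserve mass number: 240 = 81 + 155 + k, so k = 240 − 236 = 4.
Check atomic number: 93 = 32 + 61 + 0 = 93. ✓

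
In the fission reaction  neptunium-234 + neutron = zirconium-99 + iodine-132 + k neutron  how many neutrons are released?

4

Conserve mass number: 235 = 99 + 132 + k, so k = 235 − 231 = 4.
Check atomic number: 93 = 40 + 53 + 0 = 93. ✓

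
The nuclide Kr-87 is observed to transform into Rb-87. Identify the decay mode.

beta-minus decay

ΔA = 87 − 87 = 0; ΔZ = 37 − 36 = +1.
A is unchanged and Z rises by 1 — a neutron has become a proton (β⁻ decay).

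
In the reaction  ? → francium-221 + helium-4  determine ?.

Ac-225

Conserve mass number: A = 221 + 4, so A = 225.
Conserve atomic number: Z = 87 + 2, so Z = 89.
Z = 89 is actinium, so the species is actinium-225.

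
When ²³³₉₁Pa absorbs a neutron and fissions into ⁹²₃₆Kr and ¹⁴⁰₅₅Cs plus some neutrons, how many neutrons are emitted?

2

Conserve mass number: 234 = 92 + 140 + k, so k = 234 − 232 = 2.
Check atomic number: 91 = 36 + 55 + 0 = 91. ✓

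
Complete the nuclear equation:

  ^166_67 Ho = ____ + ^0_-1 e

Er-166

Conserve mass number: 166 = A + 0, so A = 166.
Conserve atomic number: 67 = Z − 1, so Z = 68.
Z = 68 is erbium, so the species is ^166_68 Er.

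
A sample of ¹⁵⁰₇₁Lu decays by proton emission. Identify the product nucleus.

Yb-149

Proton emission: mass number changes by -1, atomic number by -1.
A: 150 − 1 = 149; Z: 71 − 1 = 70.
Z = 70 is ytterbium, so the daughter is ¹⁴⁹₇₀Yb.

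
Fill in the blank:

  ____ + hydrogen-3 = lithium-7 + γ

Conserve mass number: A + 3 = 7 + 0, so A = 4.
Conserve atomic number: Z + 1 = 3 + 0, so Z = 2.
A = 4 and Z = 2 is helium-4 — an alpha particle.

alpha particle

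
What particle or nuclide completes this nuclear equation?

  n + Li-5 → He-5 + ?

Conserve mass number: 1 + 5 = 5 + A, so A = 1.
Conserve atomic number: 0 + 3 = 2 + Z, so Z = 1.
A = 1 and Z = 1 is H-1 — a proton.

proton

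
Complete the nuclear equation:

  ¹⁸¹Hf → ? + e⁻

Ta-181

Conserve mass number: 181 = A + 0, so A = 181.
Conserve atomic number: 72 = Z − 1, so Z = 73.
Z = 73 is tantalum, so the species is ¹⁸¹Ta.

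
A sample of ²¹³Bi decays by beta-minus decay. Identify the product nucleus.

Beta-minus decay: mass number changes by +0, atomic number by +1.
A: 213 = 213; Z: 83 + 1 = 84.
Z = 84 is polonium, so the daughter is ²¹³Po.

Po-213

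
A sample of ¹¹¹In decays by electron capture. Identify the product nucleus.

Electron capture: mass number changes by +0, atomic number by -1.
A: 111 = 111; Z: 49 − 1 = 48.
Z = 48 is cadmium, so the daughter is ¹¹¹Cd.

Cd-111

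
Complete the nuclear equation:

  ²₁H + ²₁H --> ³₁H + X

proton

Conserve mass number: 2 + 2 = 3 + A, so A = 1.
Conserve atomic number: 1 + 1 = 1 + Z, so Z = 1.
A = 1 and Z = 1 is ¹₁H — a proton.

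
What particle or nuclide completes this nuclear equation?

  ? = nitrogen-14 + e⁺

Conserve mass number: A = 14 + 0, so A = 14.
Conserve atomic number: Z = 7 + 1, so Z = 8.
Z = 8 is oxygen, so the species is oxygen-14.

O-14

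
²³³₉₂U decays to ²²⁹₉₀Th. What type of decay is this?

ΔA = 229 − 233 = -4; ΔZ = 90 − 92 = -2.
A drops by 4 and Z drops by 2 — the signature of alpha emission.

alpha decay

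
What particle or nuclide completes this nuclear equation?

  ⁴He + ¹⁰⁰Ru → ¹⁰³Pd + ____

Conserve mass number: 4 + 100 = 103 + A, so A = 1.
Conserve atomic number: 2 + 44 = 46 + Z, so Z = 0.
A = 1 and Z = 0 is ¹n — a neutron.

neutron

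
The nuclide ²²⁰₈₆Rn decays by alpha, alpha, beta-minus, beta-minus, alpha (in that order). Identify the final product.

Pb-208

Start: (A, Z) = (220, 86).
After α: (216, 84).
After α: (212, 82).
After β⁻: (212, 83).
After β⁻: (212, 84).
After α: (208, 82).
Z = 82 is lead.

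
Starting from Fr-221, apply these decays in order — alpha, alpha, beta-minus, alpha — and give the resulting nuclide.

Start: (A, Z) = (221, 87).
After α: (217, 85).
After α: (213, 83).
After β⁻: (213, 84).
After α: (209, 82).
Z = 82 is lead.

Pb-209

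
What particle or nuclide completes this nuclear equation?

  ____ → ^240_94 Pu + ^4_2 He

Cm-244

Conserve mass number: A = 240 + 4, so A = 244.
Conserve atomic number: Z = 94 + 2, so Z = 96.
Z = 96 is curium, so the species is ^244_96 Cm.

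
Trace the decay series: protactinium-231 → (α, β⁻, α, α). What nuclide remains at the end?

Start: (A, Z) = (231, 91).
After α: (227, 89).
After β⁻: (227, 90).
After α: (223, 88).
After α: (219, 86).
Z = 86 is radon.

Rn-219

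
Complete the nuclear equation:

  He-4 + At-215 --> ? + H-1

Conserve mass number: 4 + 215 = A + 1, so A = 218.
Conserve atomic number: 2 + 85 = Z + 1, so Z = 86.
Z = 86 is radon, so the species is Rn-218.

Rn-218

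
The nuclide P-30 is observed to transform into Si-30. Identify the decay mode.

ΔA = 30 − 30 = 0; ΔZ = 14 − 15 = -1.
A is unchanged and Z drops by 1 — a proton has become a neutron (β⁺ emission or electron capture).

beta-plus decay or electron capture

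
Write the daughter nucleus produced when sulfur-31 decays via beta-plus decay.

Beta-plus decay: mass number changes by +0, atomic number by -1.
A: 31 = 31; Z: 16 − 1 = 15.
Z = 15 is phosphorus, so the daughter is phosphorus-31.

P-31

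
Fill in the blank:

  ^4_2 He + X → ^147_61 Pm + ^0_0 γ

Conserve mass number: 4 + A = 147 + 0, so A = 143.
Conserve atomic number: 2 + Z = 61 + 0, so Z = 59.
Z = 59 is praseodymium, so the species is ^143_59 Pr.

Pr-143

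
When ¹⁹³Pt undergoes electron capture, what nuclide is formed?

Ir-193

Electron capture: mass number changes by +0, atomic number by -1.
A: 193 = 193; Z: 78 − 1 = 77.
Z = 77 is iridium, so the daughter is ¹⁹³Ir.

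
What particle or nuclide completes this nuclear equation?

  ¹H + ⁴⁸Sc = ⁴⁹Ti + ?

gamma ray

Conserve mass number: 1 + 48 = 49 + A, so A = 0.
Conserve atomic number: 1 + 21 = 22 + Z, so Z = 0.
A = 0 and Z = 0 is γ — a gamma ray.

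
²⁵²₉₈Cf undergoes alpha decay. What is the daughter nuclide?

Alpha decay: mass number changes by -4, atomic number by -2.
A: 252 − 4 = 248; Z: 98 − 2 = 96.
Z = 96 is curium, so the daughter is ²⁴⁸₉₆Cm.

Cm-248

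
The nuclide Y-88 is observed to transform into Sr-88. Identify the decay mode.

beta-plus decay or electron capture

ΔA = 88 − 88 = 0; ΔZ = 38 − 39 = -1.
A is unchanged and Z drops by 1 — a proton has become a neutron (β⁺ emission or electron capture).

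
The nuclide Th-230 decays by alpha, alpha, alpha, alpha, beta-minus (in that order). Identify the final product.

Start: (A, Z) = (230, 90).
After α: (226, 88).
After α: (222, 86).
After α: (218, 84).
After α: (214, 82).
After β⁻: (214, 83).
Z = 83 is bismuth.

Bi-214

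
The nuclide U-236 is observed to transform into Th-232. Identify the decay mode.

alpha decay

ΔA = 232 − 236 = -4; ΔZ = 90 − 92 = -2.
A drops by 4 and Z drops by 2 — the signature of alpha emission.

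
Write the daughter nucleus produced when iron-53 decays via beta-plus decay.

Beta-plus decay: mass number changes by +0, atomic number by -1.
A: 53 = 53; Z: 26 − 1 = 25.
Z = 25 is manganese, so the daughter is manganese-53.

Mn-53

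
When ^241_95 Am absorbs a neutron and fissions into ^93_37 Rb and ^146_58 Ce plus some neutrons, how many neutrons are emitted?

Conserve mass number: 242 = 93 + 146 + k, so k = 242 − 239 = 3.
Check atomic number: 95 = 37 + 58 + 0 = 95. ✓

3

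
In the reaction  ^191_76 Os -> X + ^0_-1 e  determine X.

Ir-191

Conserve mass number: 191 = A + 0, so A = 191.
Conserve atomic number: 76 = Z − 1, so Z = 77.
Z = 77 is iridium, so the species is ^191_77 Ir.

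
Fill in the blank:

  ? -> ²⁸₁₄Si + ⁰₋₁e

Al-28

Conserve mass number: A = 28 + 0, so A = 28.
Conserve atomic number: Z = 14 − 1, so Z = 13.
Z = 13 is aluminium, so the species is ²⁸₁₃Al.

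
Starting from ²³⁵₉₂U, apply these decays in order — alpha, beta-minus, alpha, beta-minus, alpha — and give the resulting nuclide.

Start: (A, Z) = (235, 92).
After α: (231, 90).
After β⁻: (231, 91).
After α: (227, 89).
After β⁻: (227, 90).
After α: (223, 88).
Z = 88 is radium.

Ra-223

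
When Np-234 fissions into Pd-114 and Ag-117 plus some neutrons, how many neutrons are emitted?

3

Conserve mass number: 234 = 114 + 117 + k, so k = 234 − 231 = 3.
Check atomic number: 93 = 46 + 47 + 0 = 93. ✓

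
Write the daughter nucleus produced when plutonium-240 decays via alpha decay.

Alpha decay: mass number changes by -4, atomic number by -2.
A: 240 − 4 = 236; Z: 94 − 2 = 92.
Z = 92 is uranium, so the daughter is uranium-236.

U-236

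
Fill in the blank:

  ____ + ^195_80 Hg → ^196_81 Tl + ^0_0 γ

Conserve mass number: A + 195 = 196 + 0, so A = 1.
Conserve atomic number: Z + 80 = 81 + 0, so Z = 1.
A = 1 and Z = 1 is ^1_1 H — a proton.

proton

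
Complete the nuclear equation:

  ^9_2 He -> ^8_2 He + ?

neutron

Conserve mass number: 9 = 8 + A, so A = 1.
Conserve atomic number: 2 = 2 + Z, so Z = 0.
A = 1 and Z = 0 is ^1_0 n — a neutron.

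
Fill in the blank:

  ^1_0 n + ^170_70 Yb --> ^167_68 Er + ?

alpha particle

Conserve mass number: 1 + 170 = 167 + A, so A = 4.
Conserve atomic number: 0 + 70 = 68 + Z, so Z = 2.
A = 4 and Z = 2 is ^4_2 He — an alpha particle.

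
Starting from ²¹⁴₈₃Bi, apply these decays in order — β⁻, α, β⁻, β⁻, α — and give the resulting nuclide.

Pb-206

Start: (A, Z) = (214, 83).
After β⁻: (214, 84).
After α: (210, 82).
After β⁻: (210, 83).
After β⁻: (210, 84).
After α: (206, 82).
Z = 82 is lead.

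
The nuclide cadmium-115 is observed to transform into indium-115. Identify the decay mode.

beta-minus decay

ΔA = 115 − 115 = 0; ΔZ = 49 − 48 = +1.
A is unchanged and Z rises by 1 — a neutron has become a proton (β⁻ decay).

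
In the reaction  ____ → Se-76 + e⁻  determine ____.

Conserve mass number: A = 76 + 0, so A = 76.
Conserve atomic number: Z = 34 − 1, so Z = 33.
Z = 33 is arsenic, so the species is As-76.

As-76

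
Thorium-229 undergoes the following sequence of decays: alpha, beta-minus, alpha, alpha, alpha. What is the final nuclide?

Start: (A, Z) = (229, 90).
After α: (225, 88).
After β⁻: (225, 89).
After α: (221, 87).
After α: (217, 85).
After α: (213, 83).
Z = 83 is bismuth.

Bi-213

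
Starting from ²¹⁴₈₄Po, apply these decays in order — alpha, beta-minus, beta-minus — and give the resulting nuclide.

Start: (A, Z) = (214, 84).
After α: (210, 82).
After β⁻: (210, 83).
After β⁻: (210, 84).
Z = 84 is polonium.

Po-210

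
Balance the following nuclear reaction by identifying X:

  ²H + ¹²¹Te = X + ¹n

I-122

Conserve mass number: 2 + 121 = A + 1, so A = 122.
Conserve atomic number: 1 + 52 = Z + 0, so Z = 53.
Z = 53 is iodine, so the species is ¹²²I.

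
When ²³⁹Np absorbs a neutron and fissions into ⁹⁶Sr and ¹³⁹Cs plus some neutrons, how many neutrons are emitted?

Conserve mass number: 240 = 96 + 139 + k, so k = 240 − 235 = 5.
Check atomic number: 93 = 38 + 55 + 0 = 93. ✓

5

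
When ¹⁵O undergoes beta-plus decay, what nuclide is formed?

Beta-plus decay: mass number changes by +0, atomic number by -1.
A: 15 = 15; Z: 8 − 1 = 7.
Z = 7 is nitrogen, so the daughter is ¹⁵N.

N-15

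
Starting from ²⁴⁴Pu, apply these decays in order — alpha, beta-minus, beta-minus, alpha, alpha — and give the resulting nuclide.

Start: (A, Z) = (244, 94).
After α: (240, 92).
After β⁻: (240, 93).
After β⁻: (240, 94).
After α: (236, 92).
After α: (232, 90).
Z = 90 is thorium.

Th-232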